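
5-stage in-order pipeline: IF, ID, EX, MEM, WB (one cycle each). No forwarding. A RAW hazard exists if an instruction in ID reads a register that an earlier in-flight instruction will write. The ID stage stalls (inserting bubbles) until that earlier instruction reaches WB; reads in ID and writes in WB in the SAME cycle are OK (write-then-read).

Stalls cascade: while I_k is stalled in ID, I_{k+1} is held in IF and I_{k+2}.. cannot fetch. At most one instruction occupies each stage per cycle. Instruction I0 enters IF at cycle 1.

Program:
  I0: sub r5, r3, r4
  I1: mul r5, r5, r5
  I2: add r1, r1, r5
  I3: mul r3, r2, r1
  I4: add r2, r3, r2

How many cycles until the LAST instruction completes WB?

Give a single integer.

I0 sub r5 <- r3,r4: IF@1 ID@2 stall=0 (-) EX@3 MEM@4 WB@5
I1 mul r5 <- r5,r5: IF@2 ID@3 stall=2 (RAW on I0.r5 (WB@5)) EX@6 MEM@7 WB@8
I2 add r1 <- r1,r5: IF@3 ID@6 stall=2 (RAW on I1.r5 (WB@8)) EX@9 MEM@10 WB@11
I3 mul r3 <- r2,r1: IF@6 ID@9 stall=2 (RAW on I2.r1 (WB@11)) EX@12 MEM@13 WB@14
I4 add r2 <- r3,r2: IF@9 ID@12 stall=2 (RAW on I3.r3 (WB@14)) EX@15 MEM@16 WB@17

Answer: 17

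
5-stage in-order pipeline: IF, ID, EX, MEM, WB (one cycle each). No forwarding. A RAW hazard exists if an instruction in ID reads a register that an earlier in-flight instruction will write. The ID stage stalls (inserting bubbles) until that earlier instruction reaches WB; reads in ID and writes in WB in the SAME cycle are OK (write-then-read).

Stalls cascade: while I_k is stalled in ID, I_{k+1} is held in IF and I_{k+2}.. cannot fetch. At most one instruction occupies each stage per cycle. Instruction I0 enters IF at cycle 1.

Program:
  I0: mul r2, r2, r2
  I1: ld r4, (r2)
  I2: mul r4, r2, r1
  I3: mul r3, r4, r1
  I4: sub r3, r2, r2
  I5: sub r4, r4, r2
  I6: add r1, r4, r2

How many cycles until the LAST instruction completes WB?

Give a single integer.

Answer: 17

Derivation:
I0 mul r2 <- r2,r2: IF@1 ID@2 stall=0 (-) EX@3 MEM@4 WB@5
I1 ld r4 <- r2: IF@2 ID@3 stall=2 (RAW on I0.r2 (WB@5)) EX@6 MEM@7 WB@8
I2 mul r4 <- r2,r1: IF@3 ID@6 stall=0 (-) EX@7 MEM@8 WB@9
I3 mul r3 <- r4,r1: IF@6 ID@7 stall=2 (RAW on I2.r4 (WB@9)) EX@10 MEM@11 WB@12
I4 sub r3 <- r2,r2: IF@7 ID@10 stall=0 (-) EX@11 MEM@12 WB@13
I5 sub r4 <- r4,r2: IF@10 ID@11 stall=0 (-) EX@12 MEM@13 WB@14
I6 add r1 <- r4,r2: IF@11 ID@12 stall=2 (RAW on I5.r4 (WB@14)) EX@15 MEM@16 WB@17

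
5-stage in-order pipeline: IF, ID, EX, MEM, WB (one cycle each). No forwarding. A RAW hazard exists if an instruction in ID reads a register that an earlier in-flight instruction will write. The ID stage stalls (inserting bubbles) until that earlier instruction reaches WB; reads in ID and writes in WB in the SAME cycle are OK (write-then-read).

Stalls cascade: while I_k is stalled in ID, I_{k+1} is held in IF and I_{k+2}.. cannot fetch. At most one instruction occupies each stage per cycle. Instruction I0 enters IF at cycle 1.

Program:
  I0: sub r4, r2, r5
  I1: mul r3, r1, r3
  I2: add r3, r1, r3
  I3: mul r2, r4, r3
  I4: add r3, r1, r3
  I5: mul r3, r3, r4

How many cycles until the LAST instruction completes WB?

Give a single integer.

I0 sub r4 <- r2,r5: IF@1 ID@2 stall=0 (-) EX@3 MEM@4 WB@5
I1 mul r3 <- r1,r3: IF@2 ID@3 stall=0 (-) EX@4 MEM@5 WB@6
I2 add r3 <- r1,r3: IF@3 ID@4 stall=2 (RAW on I1.r3 (WB@6)) EX@7 MEM@8 WB@9
I3 mul r2 <- r4,r3: IF@4 ID@7 stall=2 (RAW on I2.r3 (WB@9)) EX@10 MEM@11 WB@12
I4 add r3 <- r1,r3: IF@7 ID@10 stall=0 (-) EX@11 MEM@12 WB@13
I5 mul r3 <- r3,r4: IF@10 ID@11 stall=2 (RAW on I4.r3 (WB@13)) EX@14 MEM@15 WB@16

Answer: 16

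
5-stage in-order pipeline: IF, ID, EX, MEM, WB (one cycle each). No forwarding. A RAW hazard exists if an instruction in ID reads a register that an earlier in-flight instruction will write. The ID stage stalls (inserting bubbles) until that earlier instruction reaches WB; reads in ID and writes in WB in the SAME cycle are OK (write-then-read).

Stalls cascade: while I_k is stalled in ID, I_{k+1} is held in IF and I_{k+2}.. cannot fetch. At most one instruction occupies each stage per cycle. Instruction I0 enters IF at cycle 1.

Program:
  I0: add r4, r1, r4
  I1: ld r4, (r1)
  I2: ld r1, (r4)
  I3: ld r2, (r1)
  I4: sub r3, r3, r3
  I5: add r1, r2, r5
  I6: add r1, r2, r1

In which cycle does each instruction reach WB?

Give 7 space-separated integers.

Answer: 5 6 9 12 13 15 18

Derivation:
I0 add r4 <- r1,r4: IF@1 ID@2 stall=0 (-) EX@3 MEM@4 WB@5
I1 ld r4 <- r1: IF@2 ID@3 stall=0 (-) EX@4 MEM@5 WB@6
I2 ld r1 <- r4: IF@3 ID@4 stall=2 (RAW on I1.r4 (WB@6)) EX@7 MEM@8 WB@9
I3 ld r2 <- r1: IF@4 ID@7 stall=2 (RAW on I2.r1 (WB@9)) EX@10 MEM@11 WB@12
I4 sub r3 <- r3,r3: IF@7 ID@10 stall=0 (-) EX@11 MEM@12 WB@13
I5 add r1 <- r2,r5: IF@10 ID@11 stall=1 (RAW on I3.r2 (WB@12)) EX@13 MEM@14 WB@15
I6 add r1 <- r2,r1: IF@11 ID@13 stall=2 (RAW on I5.r1 (WB@15)) EX@16 MEM@17 WB@18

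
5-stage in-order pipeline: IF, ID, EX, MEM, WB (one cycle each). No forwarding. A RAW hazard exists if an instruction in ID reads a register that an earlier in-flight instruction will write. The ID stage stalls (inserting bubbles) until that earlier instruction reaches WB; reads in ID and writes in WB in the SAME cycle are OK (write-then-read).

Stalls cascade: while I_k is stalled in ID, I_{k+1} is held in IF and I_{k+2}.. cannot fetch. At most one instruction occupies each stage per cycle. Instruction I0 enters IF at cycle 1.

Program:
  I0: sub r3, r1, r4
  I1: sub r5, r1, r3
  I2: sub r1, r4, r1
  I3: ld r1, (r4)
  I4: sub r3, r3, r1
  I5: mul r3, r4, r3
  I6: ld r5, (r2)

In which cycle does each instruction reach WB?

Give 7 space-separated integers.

I0 sub r3 <- r1,r4: IF@1 ID@2 stall=0 (-) EX@3 MEM@4 WB@5
I1 sub r5 <- r1,r3: IF@2 ID@3 stall=2 (RAW on I0.r3 (WB@5)) EX@6 MEM@7 WB@8
I2 sub r1 <- r4,r1: IF@3 ID@6 stall=0 (-) EX@7 MEM@8 WB@9
I3 ld r1 <- r4: IF@6 ID@7 stall=0 (-) EX@8 MEM@9 WB@10
I4 sub r3 <- r3,r1: IF@7 ID@8 stall=2 (RAW on I3.r1 (WB@10)) EX@11 MEM@12 WB@13
I5 mul r3 <- r4,r3: IF@8 ID@11 stall=2 (RAW on I4.r3 (WB@13)) EX@14 MEM@15 WB@16
I6 ld r5 <- r2: IF@11 ID@14 stall=0 (-) EX@15 MEM@16 WB@17

Answer: 5 8 9 10 13 16 17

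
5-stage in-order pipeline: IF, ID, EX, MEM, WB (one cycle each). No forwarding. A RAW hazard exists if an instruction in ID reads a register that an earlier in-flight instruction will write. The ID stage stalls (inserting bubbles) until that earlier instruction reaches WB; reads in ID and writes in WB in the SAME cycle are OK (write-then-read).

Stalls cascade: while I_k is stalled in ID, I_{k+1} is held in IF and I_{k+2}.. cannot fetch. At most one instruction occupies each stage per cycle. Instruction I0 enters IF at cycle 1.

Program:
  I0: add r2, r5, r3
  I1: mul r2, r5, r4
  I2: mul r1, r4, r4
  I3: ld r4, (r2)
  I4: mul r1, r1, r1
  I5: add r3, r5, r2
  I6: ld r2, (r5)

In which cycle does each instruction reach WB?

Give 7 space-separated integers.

Answer: 5 6 7 9 10 11 12

Derivation:
I0 add r2 <- r5,r3: IF@1 ID@2 stall=0 (-) EX@3 MEM@4 WB@5
I1 mul r2 <- r5,r4: IF@2 ID@3 stall=0 (-) EX@4 MEM@5 WB@6
I2 mul r1 <- r4,r4: IF@3 ID@4 stall=0 (-) EX@5 MEM@6 WB@7
I3 ld r4 <- r2: IF@4 ID@5 stall=1 (RAW on I1.r2 (WB@6)) EX@7 MEM@8 WB@9
I4 mul r1 <- r1,r1: IF@5 ID@7 stall=0 (-) EX@8 MEM@9 WB@10
I5 add r3 <- r5,r2: IF@7 ID@8 stall=0 (-) EX@9 MEM@10 WB@11
I6 ld r2 <- r5: IF@8 ID@9 stall=0 (-) EX@10 MEM@11 WB@12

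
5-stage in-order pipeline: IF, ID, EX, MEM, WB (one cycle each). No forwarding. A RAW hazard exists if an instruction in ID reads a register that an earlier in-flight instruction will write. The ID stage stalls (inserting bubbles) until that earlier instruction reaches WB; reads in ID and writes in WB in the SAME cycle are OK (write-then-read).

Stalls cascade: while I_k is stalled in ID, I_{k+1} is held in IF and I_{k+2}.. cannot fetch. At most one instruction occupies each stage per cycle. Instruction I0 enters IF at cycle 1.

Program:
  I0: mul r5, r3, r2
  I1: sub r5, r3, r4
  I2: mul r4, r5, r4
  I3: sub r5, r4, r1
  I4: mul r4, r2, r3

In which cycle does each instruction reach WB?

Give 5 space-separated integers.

I0 mul r5 <- r3,r2: IF@1 ID@2 stall=0 (-) EX@3 MEM@4 WB@5
I1 sub r5 <- r3,r4: IF@2 ID@3 stall=0 (-) EX@4 MEM@5 WB@6
I2 mul r4 <- r5,r4: IF@3 ID@4 stall=2 (RAW on I1.r5 (WB@6)) EX@7 MEM@8 WB@9
I3 sub r5 <- r4,r1: IF@4 ID@7 stall=2 (RAW on I2.r4 (WB@9)) EX@10 MEM@11 WB@12
I4 mul r4 <- r2,r3: IF@7 ID@10 stall=0 (-) EX@11 MEM@12 WB@13

Answer: 5 6 9 12 13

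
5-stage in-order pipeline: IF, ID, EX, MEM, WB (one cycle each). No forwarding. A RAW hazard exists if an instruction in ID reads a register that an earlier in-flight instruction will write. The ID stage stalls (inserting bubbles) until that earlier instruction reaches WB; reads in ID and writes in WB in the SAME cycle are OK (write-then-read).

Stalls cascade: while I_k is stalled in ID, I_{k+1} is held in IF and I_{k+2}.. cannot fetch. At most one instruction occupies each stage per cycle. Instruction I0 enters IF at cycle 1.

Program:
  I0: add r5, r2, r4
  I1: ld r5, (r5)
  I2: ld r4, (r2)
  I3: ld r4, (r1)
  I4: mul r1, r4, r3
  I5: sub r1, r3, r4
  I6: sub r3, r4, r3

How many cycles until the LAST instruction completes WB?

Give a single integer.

Answer: 15

Derivation:
I0 add r5 <- r2,r4: IF@1 ID@2 stall=0 (-) EX@3 MEM@4 WB@5
I1 ld r5 <- r5: IF@2 ID@3 stall=2 (RAW on I0.r5 (WB@5)) EX@6 MEM@7 WB@8
I2 ld r4 <- r2: IF@3 ID@6 stall=0 (-) EX@7 MEM@8 WB@9
I3 ld r4 <- r1: IF@6 ID@7 stall=0 (-) EX@8 MEM@9 WB@10
I4 mul r1 <- r4,r3: IF@7 ID@8 stall=2 (RAW on I3.r4 (WB@10)) EX@11 MEM@12 WB@13
I5 sub r1 <- r3,r4: IF@8 ID@11 stall=0 (-) EX@12 MEM@13 WB@14
I6 sub r3 <- r4,r3: IF@11 ID@12 stall=0 (-) EX@13 MEM@14 WB@15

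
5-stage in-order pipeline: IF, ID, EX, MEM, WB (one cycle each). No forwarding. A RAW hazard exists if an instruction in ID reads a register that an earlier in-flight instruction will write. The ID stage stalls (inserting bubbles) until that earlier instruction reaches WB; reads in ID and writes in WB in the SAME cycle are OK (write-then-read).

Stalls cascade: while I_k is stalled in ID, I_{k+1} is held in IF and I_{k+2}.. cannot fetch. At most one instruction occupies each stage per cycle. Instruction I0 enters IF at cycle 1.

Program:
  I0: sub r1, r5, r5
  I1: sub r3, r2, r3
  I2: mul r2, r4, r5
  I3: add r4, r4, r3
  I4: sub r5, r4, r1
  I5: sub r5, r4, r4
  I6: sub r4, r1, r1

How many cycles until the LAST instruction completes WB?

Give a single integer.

I0 sub r1 <- r5,r5: IF@1 ID@2 stall=0 (-) EX@3 MEM@4 WB@5
I1 sub r3 <- r2,r3: IF@2 ID@3 stall=0 (-) EX@4 MEM@5 WB@6
I2 mul r2 <- r4,r5: IF@3 ID@4 stall=0 (-) EX@5 MEM@6 WB@7
I3 add r4 <- r4,r3: IF@4 ID@5 stall=1 (RAW on I1.r3 (WB@6)) EX@7 MEM@8 WB@9
I4 sub r5 <- r4,r1: IF@5 ID@7 stall=2 (RAW on I3.r4 (WB@9)) EX@10 MEM@11 WB@12
I5 sub r5 <- r4,r4: IF@7 ID@10 stall=0 (-) EX@11 MEM@12 WB@13
I6 sub r4 <- r1,r1: IF@10 ID@11 stall=0 (-) EX@12 MEM@13 WB@14

Answer: 14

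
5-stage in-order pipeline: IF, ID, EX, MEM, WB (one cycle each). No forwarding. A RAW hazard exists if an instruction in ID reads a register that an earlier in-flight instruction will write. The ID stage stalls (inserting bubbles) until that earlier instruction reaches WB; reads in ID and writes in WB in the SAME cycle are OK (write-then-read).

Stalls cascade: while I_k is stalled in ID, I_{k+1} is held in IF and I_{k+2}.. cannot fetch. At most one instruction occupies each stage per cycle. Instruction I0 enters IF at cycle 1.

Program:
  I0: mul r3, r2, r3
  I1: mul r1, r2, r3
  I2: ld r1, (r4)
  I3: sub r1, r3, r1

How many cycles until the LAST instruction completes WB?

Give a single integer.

I0 mul r3 <- r2,r3: IF@1 ID@2 stall=0 (-) EX@3 MEM@4 WB@5
I1 mul r1 <- r2,r3: IF@2 ID@3 stall=2 (RAW on I0.r3 (WB@5)) EX@6 MEM@7 WB@8
I2 ld r1 <- r4: IF@3 ID@6 stall=0 (-) EX@7 MEM@8 WB@9
I3 sub r1 <- r3,r1: IF@6 ID@7 stall=2 (RAW on I2.r1 (WB@9)) EX@10 MEM@11 WB@12

Answer: 12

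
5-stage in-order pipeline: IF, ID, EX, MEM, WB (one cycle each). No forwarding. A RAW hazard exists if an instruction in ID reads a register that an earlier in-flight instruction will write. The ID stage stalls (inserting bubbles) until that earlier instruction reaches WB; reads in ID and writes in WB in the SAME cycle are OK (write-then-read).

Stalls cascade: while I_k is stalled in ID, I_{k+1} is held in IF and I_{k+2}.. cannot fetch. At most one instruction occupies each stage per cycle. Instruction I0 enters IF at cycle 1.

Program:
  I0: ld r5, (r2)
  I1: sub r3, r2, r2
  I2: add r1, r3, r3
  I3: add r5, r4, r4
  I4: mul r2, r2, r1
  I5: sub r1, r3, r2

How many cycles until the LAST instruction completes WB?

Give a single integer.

I0 ld r5 <- r2: IF@1 ID@2 stall=0 (-) EX@3 MEM@4 WB@5
I1 sub r3 <- r2,r2: IF@2 ID@3 stall=0 (-) EX@4 MEM@5 WB@6
I2 add r1 <- r3,r3: IF@3 ID@4 stall=2 (RAW on I1.r3 (WB@6)) EX@7 MEM@8 WB@9
I3 add r5 <- r4,r4: IF@4 ID@7 stall=0 (-) EX@8 MEM@9 WB@10
I4 mul r2 <- r2,r1: IF@7 ID@8 stall=1 (RAW on I2.r1 (WB@9)) EX@10 MEM@11 WB@12
I5 sub r1 <- r3,r2: IF@8 ID@10 stall=2 (RAW on I4.r2 (WB@12)) EX@13 MEM@14 WB@15

Answer: 15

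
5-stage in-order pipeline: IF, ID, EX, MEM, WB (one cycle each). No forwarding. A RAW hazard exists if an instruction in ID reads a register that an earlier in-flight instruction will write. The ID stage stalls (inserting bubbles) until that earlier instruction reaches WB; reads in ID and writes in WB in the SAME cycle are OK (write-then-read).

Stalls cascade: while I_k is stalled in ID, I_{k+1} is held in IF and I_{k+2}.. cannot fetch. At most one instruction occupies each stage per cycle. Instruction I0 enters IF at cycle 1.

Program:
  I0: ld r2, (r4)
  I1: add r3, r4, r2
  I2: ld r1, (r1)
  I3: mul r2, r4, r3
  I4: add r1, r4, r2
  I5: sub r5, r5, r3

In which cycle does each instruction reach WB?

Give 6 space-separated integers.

I0 ld r2 <- r4: IF@1 ID@2 stall=0 (-) EX@3 MEM@4 WB@5
I1 add r3 <- r4,r2: IF@2 ID@3 stall=2 (RAW on I0.r2 (WB@5)) EX@6 MEM@7 WB@8
I2 ld r1 <- r1: IF@3 ID@6 stall=0 (-) EX@7 MEM@8 WB@9
I3 mul r2 <- r4,r3: IF@6 ID@7 stall=1 (RAW on I1.r3 (WB@8)) EX@9 MEM@10 WB@11
I4 add r1 <- r4,r2: IF@7 ID@9 stall=2 (RAW on I3.r2 (WB@11)) EX@12 MEM@13 WB@14
I5 sub r5 <- r5,r3: IF@9 ID@12 stall=0 (-) EX@13 MEM@14 WB@15

Answer: 5 8 9 11 14 15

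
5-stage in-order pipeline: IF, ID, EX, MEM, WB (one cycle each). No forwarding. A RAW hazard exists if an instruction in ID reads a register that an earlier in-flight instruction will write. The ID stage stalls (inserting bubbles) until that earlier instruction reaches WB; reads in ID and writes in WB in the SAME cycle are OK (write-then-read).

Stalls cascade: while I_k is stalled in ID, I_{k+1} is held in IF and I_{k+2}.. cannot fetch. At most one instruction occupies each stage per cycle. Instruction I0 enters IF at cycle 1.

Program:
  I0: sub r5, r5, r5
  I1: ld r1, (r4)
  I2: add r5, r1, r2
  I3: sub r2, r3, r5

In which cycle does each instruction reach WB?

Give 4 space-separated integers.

I0 sub r5 <- r5,r5: IF@1 ID@2 stall=0 (-) EX@3 MEM@4 WB@5
I1 ld r1 <- r4: IF@2 ID@3 stall=0 (-) EX@4 MEM@5 WB@6
I2 add r5 <- r1,r2: IF@3 ID@4 stall=2 (RAW on I1.r1 (WB@6)) EX@7 MEM@8 WB@9
I3 sub r2 <- r3,r5: IF@4 ID@7 stall=2 (RAW on I2.r5 (WB@9)) EX@10 MEM@11 WB@12

Answer: 5 6 9 12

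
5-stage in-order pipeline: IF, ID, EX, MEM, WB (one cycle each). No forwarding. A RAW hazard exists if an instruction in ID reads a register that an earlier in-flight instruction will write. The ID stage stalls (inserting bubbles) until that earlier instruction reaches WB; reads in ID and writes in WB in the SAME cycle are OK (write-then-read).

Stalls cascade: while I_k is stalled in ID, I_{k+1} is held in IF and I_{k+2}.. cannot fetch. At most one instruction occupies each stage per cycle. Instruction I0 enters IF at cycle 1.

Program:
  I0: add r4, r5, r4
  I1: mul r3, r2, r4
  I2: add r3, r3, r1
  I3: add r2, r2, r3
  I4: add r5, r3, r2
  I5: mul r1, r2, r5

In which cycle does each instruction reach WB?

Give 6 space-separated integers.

I0 add r4 <- r5,r4: IF@1 ID@2 stall=0 (-) EX@3 MEM@4 WB@5
I1 mul r3 <- r2,r4: IF@2 ID@3 stall=2 (RAW on I0.r4 (WB@5)) EX@6 MEM@7 WB@8
I2 add r3 <- r3,r1: IF@3 ID@6 stall=2 (RAW on I1.r3 (WB@8)) EX@9 MEM@10 WB@11
I3 add r2 <- r2,r3: IF@6 ID@9 stall=2 (RAW on I2.r3 (WB@11)) EX@12 MEM@13 WB@14
I4 add r5 <- r3,r2: IF@9 ID@12 stall=2 (RAW on I3.r2 (WB@14)) EX@15 MEM@16 WB@17
I5 mul r1 <- r2,r5: IF@12 ID@15 stall=2 (RAW on I4.r5 (WB@17)) EX@18 MEM@19 WB@20

Answer: 5 8 11 14 17 20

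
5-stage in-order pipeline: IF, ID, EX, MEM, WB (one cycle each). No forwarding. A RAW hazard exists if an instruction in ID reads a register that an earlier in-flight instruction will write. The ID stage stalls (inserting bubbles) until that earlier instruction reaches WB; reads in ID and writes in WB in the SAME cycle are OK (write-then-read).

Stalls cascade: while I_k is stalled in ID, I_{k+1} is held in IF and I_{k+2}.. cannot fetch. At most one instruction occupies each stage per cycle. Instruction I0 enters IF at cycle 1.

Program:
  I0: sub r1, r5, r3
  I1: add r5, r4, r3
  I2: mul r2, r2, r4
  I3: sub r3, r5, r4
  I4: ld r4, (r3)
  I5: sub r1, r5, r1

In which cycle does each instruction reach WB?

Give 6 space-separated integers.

Answer: 5 6 7 9 12 13

Derivation:
I0 sub r1 <- r5,r3: IF@1 ID@2 stall=0 (-) EX@3 MEM@4 WB@5
I1 add r5 <- r4,r3: IF@2 ID@3 stall=0 (-) EX@4 MEM@5 WB@6
I2 mul r2 <- r2,r4: IF@3 ID@4 stall=0 (-) EX@5 MEM@6 WB@7
I3 sub r3 <- r5,r4: IF@4 ID@5 stall=1 (RAW on I1.r5 (WB@6)) EX@7 MEM@8 WB@9
I4 ld r4 <- r3: IF@5 ID@7 stall=2 (RAW on I3.r3 (WB@9)) EX@10 MEM@11 WB@12
I5 sub r1 <- r5,r1: IF@7 ID@10 stall=0 (-) EX@11 MEM@12 WB@13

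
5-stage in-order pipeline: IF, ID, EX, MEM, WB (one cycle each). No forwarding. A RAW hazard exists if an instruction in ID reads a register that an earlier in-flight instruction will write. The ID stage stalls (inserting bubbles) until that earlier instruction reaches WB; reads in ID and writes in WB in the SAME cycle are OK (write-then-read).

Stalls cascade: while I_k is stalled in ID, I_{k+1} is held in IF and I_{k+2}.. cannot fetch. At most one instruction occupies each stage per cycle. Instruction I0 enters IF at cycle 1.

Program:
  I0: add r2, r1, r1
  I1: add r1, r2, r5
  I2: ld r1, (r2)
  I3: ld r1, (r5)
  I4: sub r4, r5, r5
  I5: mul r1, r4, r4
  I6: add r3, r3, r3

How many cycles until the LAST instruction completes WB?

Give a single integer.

Answer: 15

Derivation:
I0 add r2 <- r1,r1: IF@1 ID@2 stall=0 (-) EX@3 MEM@4 WB@5
I1 add r1 <- r2,r5: IF@2 ID@3 stall=2 (RAW on I0.r2 (WB@5)) EX@6 MEM@7 WB@8
I2 ld r1 <- r2: IF@3 ID@6 stall=0 (-) EX@7 MEM@8 WB@9
I3 ld r1 <- r5: IF@6 ID@7 stall=0 (-) EX@8 MEM@9 WB@10
I4 sub r4 <- r5,r5: IF@7 ID@8 stall=0 (-) EX@9 MEM@10 WB@11
I5 mul r1 <- r4,r4: IF@8 ID@9 stall=2 (RAW on I4.r4 (WB@11)) EX@12 MEM@13 WB@14
I6 add r3 <- r3,r3: IF@9 ID@12 stall=0 (-) EX@13 MEM@14 WB@15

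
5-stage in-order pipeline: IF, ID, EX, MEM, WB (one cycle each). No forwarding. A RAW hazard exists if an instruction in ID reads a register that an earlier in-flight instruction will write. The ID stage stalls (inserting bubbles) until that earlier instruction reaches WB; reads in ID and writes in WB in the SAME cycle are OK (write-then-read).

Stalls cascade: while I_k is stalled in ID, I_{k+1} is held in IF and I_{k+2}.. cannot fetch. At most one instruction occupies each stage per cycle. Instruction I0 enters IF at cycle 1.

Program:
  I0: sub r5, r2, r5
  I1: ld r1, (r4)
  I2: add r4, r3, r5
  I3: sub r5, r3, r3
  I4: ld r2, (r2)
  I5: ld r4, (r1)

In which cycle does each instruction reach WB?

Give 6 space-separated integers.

Answer: 5 6 8 9 10 11

Derivation:
I0 sub r5 <- r2,r5: IF@1 ID@2 stall=0 (-) EX@3 MEM@4 WB@5
I1 ld r1 <- r4: IF@2 ID@3 stall=0 (-) EX@4 MEM@5 WB@6
I2 add r4 <- r3,r5: IF@3 ID@4 stall=1 (RAW on I0.r5 (WB@5)) EX@6 MEM@7 WB@8
I3 sub r5 <- r3,r3: IF@4 ID@6 stall=0 (-) EX@7 MEM@8 WB@9
I4 ld r2 <- r2: IF@6 ID@7 stall=0 (-) EX@8 MEM@9 WB@10
I5 ld r4 <- r1: IF@7 ID@8 stall=0 (-) EX@9 MEM@10 WB@11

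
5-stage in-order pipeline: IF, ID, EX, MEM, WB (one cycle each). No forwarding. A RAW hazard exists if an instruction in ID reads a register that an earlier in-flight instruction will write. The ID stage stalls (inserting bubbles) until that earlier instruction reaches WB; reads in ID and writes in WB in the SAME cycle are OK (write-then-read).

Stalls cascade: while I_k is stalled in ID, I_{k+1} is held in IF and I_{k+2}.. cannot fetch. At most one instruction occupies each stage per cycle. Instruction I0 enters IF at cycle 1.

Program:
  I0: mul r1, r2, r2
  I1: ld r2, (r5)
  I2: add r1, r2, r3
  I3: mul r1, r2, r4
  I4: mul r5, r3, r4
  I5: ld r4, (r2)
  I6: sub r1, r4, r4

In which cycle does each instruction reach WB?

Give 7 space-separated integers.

Answer: 5 6 9 10 11 12 15

Derivation:
I0 mul r1 <- r2,r2: IF@1 ID@2 stall=0 (-) EX@3 MEM@4 WB@5
I1 ld r2 <- r5: IF@2 ID@3 stall=0 (-) EX@4 MEM@5 WB@6
I2 add r1 <- r2,r3: IF@3 ID@4 stall=2 (RAW on I1.r2 (WB@6)) EX@7 MEM@8 WB@9
I3 mul r1 <- r2,r4: IF@4 ID@7 stall=0 (-) EX@8 MEM@9 WB@10
I4 mul r5 <- r3,r4: IF@7 ID@8 stall=0 (-) EX@9 MEM@10 WB@11
I5 ld r4 <- r2: IF@8 ID@9 stall=0 (-) EX@10 MEM@11 WB@12
I6 sub r1 <- r4,r4: IF@9 ID@10 stall=2 (RAW on I5.r4 (WB@12)) EX@13 MEM@14 WB@15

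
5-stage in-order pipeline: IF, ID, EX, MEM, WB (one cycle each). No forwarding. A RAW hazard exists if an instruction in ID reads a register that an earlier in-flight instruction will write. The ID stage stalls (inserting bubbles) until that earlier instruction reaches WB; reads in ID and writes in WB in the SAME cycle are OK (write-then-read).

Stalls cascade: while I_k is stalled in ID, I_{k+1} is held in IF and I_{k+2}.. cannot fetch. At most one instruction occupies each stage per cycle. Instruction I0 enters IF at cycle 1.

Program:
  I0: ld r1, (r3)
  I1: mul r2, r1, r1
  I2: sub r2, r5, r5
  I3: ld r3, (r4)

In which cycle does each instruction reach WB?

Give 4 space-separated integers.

Answer: 5 8 9 10

Derivation:
I0 ld r1 <- r3: IF@1 ID@2 stall=0 (-) EX@3 MEM@4 WB@5
I1 mul r2 <- r1,r1: IF@2 ID@3 stall=2 (RAW on I0.r1 (WB@5)) EX@6 MEM@7 WB@8
I2 sub r2 <- r5,r5: IF@3 ID@6 stall=0 (-) EX@7 MEM@8 WB@9
I3 ld r3 <- r4: IF@6 ID@7 stall=0 (-) EX@8 MEM@9 WB@10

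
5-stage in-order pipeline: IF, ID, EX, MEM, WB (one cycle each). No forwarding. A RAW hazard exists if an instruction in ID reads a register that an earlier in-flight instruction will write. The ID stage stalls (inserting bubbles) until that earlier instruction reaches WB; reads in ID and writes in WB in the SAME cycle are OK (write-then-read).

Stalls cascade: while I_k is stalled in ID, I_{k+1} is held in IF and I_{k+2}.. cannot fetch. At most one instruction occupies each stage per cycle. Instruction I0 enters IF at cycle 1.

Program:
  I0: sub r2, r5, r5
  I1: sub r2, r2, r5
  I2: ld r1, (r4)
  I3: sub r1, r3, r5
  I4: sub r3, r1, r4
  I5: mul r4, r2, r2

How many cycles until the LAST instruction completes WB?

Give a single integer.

Answer: 14

Derivation:
I0 sub r2 <- r5,r5: IF@1 ID@2 stall=0 (-) EX@3 MEM@4 WB@5
I1 sub r2 <- r2,r5: IF@2 ID@3 stall=2 (RAW on I0.r2 (WB@5)) EX@6 MEM@7 WB@8
I2 ld r1 <- r4: IF@3 ID@6 stall=0 (-) EX@7 MEM@8 WB@9
I3 sub r1 <- r3,r5: IF@6 ID@7 stall=0 (-) EX@8 MEM@9 WB@10
I4 sub r3 <- r1,r4: IF@7 ID@8 stall=2 (RAW on I3.r1 (WB@10)) EX@11 MEM@12 WB@13
I5 mul r4 <- r2,r2: IF@8 ID@11 stall=0 (-) EX@12 MEM@13 WB@14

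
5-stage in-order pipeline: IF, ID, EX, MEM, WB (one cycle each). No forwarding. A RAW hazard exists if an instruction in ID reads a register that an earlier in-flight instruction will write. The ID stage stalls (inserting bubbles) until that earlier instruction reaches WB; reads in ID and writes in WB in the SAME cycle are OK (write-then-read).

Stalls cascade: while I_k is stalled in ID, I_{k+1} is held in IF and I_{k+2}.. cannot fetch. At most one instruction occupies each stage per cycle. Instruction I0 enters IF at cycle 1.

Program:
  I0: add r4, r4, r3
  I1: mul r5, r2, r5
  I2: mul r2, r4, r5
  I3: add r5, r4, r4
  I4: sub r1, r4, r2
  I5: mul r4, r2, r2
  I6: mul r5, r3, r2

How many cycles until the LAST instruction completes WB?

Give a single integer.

I0 add r4 <- r4,r3: IF@1 ID@2 stall=0 (-) EX@3 MEM@4 WB@5
I1 mul r5 <- r2,r5: IF@2 ID@3 stall=0 (-) EX@4 MEM@5 WB@6
I2 mul r2 <- r4,r5: IF@3 ID@4 stall=2 (RAW on I1.r5 (WB@6)) EX@7 MEM@8 WB@9
I3 add r5 <- r4,r4: IF@4 ID@7 stall=0 (-) EX@8 MEM@9 WB@10
I4 sub r1 <- r4,r2: IF@7 ID@8 stall=1 (RAW on I2.r2 (WB@9)) EX@10 MEM@11 WB@12
I5 mul r4 <- r2,r2: IF@8 ID@10 stall=0 (-) EX@11 MEM@12 WB@13
I6 mul r5 <- r3,r2: IF@10 ID@11 stall=0 (-) EX@12 MEM@13 WB@14

Answer: 14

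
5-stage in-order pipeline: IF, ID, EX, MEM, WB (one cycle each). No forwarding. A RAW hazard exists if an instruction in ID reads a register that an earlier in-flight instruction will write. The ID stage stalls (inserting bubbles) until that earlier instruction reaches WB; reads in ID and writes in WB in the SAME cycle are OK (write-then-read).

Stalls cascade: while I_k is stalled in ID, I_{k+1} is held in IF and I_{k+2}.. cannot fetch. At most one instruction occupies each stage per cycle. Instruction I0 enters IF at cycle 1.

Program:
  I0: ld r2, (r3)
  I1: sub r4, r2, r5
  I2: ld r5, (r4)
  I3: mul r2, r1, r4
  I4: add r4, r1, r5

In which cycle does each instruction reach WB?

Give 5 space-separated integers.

I0 ld r2 <- r3: IF@1 ID@2 stall=0 (-) EX@3 MEM@4 WB@5
I1 sub r4 <- r2,r5: IF@2 ID@3 stall=2 (RAW on I0.r2 (WB@5)) EX@6 MEM@7 WB@8
I2 ld r5 <- r4: IF@3 ID@6 stall=2 (RAW on I1.r4 (WB@8)) EX@9 MEM@10 WB@11
I3 mul r2 <- r1,r4: IF@6 ID@9 stall=0 (-) EX@10 MEM@11 WB@12
I4 add r4 <- r1,r5: IF@9 ID@10 stall=1 (RAW on I2.r5 (WB@11)) EX@12 MEM@13 WB@14

Answer: 5 8 11 12 14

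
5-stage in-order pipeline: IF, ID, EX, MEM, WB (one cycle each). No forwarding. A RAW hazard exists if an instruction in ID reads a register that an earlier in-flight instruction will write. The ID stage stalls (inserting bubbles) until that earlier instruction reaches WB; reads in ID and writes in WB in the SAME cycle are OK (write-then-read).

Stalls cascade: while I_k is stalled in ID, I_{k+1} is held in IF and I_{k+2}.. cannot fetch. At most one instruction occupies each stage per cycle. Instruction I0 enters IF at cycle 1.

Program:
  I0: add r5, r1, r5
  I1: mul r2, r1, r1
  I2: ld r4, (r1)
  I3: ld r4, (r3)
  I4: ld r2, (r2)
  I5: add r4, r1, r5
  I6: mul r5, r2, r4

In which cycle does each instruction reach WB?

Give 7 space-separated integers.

Answer: 5 6 7 8 9 10 13

Derivation:
I0 add r5 <- r1,r5: IF@1 ID@2 stall=0 (-) EX@3 MEM@4 WB@5
I1 mul r2 <- r1,r1: IF@2 ID@3 stall=0 (-) EX@4 MEM@5 WB@6
I2 ld r4 <- r1: IF@3 ID@4 stall=0 (-) EX@5 MEM@6 WB@7
I3 ld r4 <- r3: IF@4 ID@5 stall=0 (-) EX@6 MEM@7 WB@8
I4 ld r2 <- r2: IF@5 ID@6 stall=0 (-) EX@7 MEM@8 WB@9
I5 add r4 <- r1,r5: IF@6 ID@7 stall=0 (-) EX@8 MEM@9 WB@10
I6 mul r5 <- r2,r4: IF@7 ID@8 stall=2 (RAW on I5.r4 (WB@10)) EX@11 MEM@12 WB@13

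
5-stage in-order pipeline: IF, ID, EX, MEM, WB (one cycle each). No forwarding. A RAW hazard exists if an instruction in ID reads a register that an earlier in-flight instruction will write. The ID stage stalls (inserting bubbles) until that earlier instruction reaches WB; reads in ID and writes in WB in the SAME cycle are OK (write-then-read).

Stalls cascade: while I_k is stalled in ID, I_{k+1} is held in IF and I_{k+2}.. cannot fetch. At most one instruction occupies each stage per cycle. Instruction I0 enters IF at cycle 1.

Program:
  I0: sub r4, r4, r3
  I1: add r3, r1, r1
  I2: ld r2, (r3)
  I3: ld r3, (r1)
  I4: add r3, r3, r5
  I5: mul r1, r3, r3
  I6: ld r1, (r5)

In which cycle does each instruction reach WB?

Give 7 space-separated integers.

I0 sub r4 <- r4,r3: IF@1 ID@2 stall=0 (-) EX@3 MEM@4 WB@5
I1 add r3 <- r1,r1: IF@2 ID@3 stall=0 (-) EX@4 MEM@5 WB@6
I2 ld r2 <- r3: IF@3 ID@4 stall=2 (RAW on I1.r3 (WB@6)) EX@7 MEM@8 WB@9
I3 ld r3 <- r1: IF@4 ID@7 stall=0 (-) EX@8 MEM@9 WB@10
I4 add r3 <- r3,r5: IF@7 ID@8 stall=2 (RAW on I3.r3 (WB@10)) EX@11 MEM@12 WB@13
I5 mul r1 <- r3,r3: IF@8 ID@11 stall=2 (RAW on I4.r3 (WB@13)) EX@14 MEM@15 WB@16
I6 ld r1 <- r5: IF@11 ID@14 stall=0 (-) EX@15 MEM@16 WB@17

Answer: 5 6 9 10 13 16 17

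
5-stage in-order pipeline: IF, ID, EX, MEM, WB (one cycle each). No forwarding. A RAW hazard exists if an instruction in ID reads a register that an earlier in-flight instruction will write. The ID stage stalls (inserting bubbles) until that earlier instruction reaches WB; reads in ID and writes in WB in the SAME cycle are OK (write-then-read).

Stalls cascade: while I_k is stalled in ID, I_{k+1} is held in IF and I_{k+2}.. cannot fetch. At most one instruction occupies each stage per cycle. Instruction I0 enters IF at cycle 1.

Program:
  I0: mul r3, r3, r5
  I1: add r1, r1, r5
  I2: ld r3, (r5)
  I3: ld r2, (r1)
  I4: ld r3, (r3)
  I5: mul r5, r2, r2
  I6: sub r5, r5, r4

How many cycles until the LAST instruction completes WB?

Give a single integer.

I0 mul r3 <- r3,r5: IF@1 ID@2 stall=0 (-) EX@3 MEM@4 WB@5
I1 add r1 <- r1,r5: IF@2 ID@3 stall=0 (-) EX@4 MEM@5 WB@6
I2 ld r3 <- r5: IF@3 ID@4 stall=0 (-) EX@5 MEM@6 WB@7
I3 ld r2 <- r1: IF@4 ID@5 stall=1 (RAW on I1.r1 (WB@6)) EX@7 MEM@8 WB@9
I4 ld r3 <- r3: IF@5 ID@7 stall=0 (-) EX@8 MEM@9 WB@10
I5 mul r5 <- r2,r2: IF@7 ID@8 stall=1 (RAW on I3.r2 (WB@9)) EX@10 MEM@11 WB@12
I6 sub r5 <- r5,r4: IF@8 ID@10 stall=2 (RAW on I5.r5 (WB@12)) EX@13 MEM@14 WB@15

Answer: 15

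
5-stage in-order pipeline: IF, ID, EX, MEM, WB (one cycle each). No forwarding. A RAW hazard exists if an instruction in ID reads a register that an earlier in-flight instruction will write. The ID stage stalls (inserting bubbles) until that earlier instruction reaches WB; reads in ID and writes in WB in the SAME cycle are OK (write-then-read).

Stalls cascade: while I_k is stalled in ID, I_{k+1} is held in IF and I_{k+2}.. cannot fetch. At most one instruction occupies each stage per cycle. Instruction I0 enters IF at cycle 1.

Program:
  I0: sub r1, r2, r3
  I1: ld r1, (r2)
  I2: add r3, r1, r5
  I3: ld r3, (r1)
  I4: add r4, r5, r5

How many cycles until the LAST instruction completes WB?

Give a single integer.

I0 sub r1 <- r2,r3: IF@1 ID@2 stall=0 (-) EX@3 MEM@4 WB@5
I1 ld r1 <- r2: IF@2 ID@3 stall=0 (-) EX@4 MEM@5 WB@6
I2 add r3 <- r1,r5: IF@3 ID@4 stall=2 (RAW on I1.r1 (WB@6)) EX@7 MEM@8 WB@9
I3 ld r3 <- r1: IF@4 ID@7 stall=0 (-) EX@8 MEM@9 WB@10
I4 add r4 <- r5,r5: IF@7 ID@8 stall=0 (-) EX@9 MEM@10 WB@11

Answer: 11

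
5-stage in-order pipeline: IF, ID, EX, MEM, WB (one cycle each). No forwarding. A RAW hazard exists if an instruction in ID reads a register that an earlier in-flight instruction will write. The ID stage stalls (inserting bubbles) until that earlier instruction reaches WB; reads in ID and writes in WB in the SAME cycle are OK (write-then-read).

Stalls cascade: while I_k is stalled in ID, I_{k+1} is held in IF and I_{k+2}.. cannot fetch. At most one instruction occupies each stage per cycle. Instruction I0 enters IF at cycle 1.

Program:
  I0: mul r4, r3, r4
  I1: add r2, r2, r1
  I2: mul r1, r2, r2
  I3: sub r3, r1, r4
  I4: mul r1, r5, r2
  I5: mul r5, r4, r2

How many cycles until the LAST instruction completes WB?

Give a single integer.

Answer: 14

Derivation:
I0 mul r4 <- r3,r4: IF@1 ID@2 stall=0 (-) EX@3 MEM@4 WB@5
I1 add r2 <- r2,r1: IF@2 ID@3 stall=0 (-) EX@4 MEM@5 WB@6
I2 mul r1 <- r2,r2: IF@3 ID@4 stall=2 (RAW on I1.r2 (WB@6)) EX@7 MEM@8 WB@9
I3 sub r3 <- r1,r4: IF@4 ID@7 stall=2 (RAW on I2.r1 (WB@9)) EX@10 MEM@11 WB@12
I4 mul r1 <- r5,r2: IF@7 ID@10 stall=0 (-) EX@11 MEM@12 WB@13
I5 mul r5 <- r4,r2: IF@10 ID@11 stall=0 (-) EX@12 MEM@13 WB@14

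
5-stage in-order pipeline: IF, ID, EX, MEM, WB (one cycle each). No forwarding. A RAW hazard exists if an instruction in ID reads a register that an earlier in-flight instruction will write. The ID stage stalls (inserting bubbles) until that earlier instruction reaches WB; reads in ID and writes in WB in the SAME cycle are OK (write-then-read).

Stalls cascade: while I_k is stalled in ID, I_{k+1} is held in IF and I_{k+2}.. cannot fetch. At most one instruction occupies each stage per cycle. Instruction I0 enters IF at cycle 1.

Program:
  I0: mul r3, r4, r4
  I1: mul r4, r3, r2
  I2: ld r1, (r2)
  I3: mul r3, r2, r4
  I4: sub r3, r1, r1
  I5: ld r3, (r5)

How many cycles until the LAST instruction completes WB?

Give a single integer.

I0 mul r3 <- r4,r4: IF@1 ID@2 stall=0 (-) EX@3 MEM@4 WB@5
I1 mul r4 <- r3,r2: IF@2 ID@3 stall=2 (RAW on I0.r3 (WB@5)) EX@6 MEM@7 WB@8
I2 ld r1 <- r2: IF@3 ID@6 stall=0 (-) EX@7 MEM@8 WB@9
I3 mul r3 <- r2,r4: IF@6 ID@7 stall=1 (RAW on I1.r4 (WB@8)) EX@9 MEM@10 WB@11
I4 sub r3 <- r1,r1: IF@7 ID@9 stall=0 (-) EX@10 MEM@11 WB@12
I5 ld r3 <- r5: IF@9 ID@10 stall=0 (-) EX@11 MEM@12 WB@13

Answer: 13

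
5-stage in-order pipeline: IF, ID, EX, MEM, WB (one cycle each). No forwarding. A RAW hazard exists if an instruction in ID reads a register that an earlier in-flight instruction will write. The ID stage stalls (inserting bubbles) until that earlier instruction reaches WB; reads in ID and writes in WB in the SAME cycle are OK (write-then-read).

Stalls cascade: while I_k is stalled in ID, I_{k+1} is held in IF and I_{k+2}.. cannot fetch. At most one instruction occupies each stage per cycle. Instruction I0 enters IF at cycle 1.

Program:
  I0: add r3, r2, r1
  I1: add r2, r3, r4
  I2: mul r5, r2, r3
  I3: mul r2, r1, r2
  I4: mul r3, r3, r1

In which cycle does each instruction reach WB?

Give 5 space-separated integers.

Answer: 5 8 11 12 13

Derivation:
I0 add r3 <- r2,r1: IF@1 ID@2 stall=0 (-) EX@3 MEM@4 WB@5
I1 add r2 <- r3,r4: IF@2 ID@3 stall=2 (RAW on I0.r3 (WB@5)) EX@6 MEM@7 WB@8
I2 mul r5 <- r2,r3: IF@3 ID@6 stall=2 (RAW on I1.r2 (WB@8)) EX@9 MEM@10 WB@11
I3 mul r2 <- r1,r2: IF@6 ID@9 stall=0 (-) EX@10 MEM@11 WB@12
I4 mul r3 <- r3,r1: IF@9 ID@10 stall=0 (-) EX@11 MEM@12 WB@13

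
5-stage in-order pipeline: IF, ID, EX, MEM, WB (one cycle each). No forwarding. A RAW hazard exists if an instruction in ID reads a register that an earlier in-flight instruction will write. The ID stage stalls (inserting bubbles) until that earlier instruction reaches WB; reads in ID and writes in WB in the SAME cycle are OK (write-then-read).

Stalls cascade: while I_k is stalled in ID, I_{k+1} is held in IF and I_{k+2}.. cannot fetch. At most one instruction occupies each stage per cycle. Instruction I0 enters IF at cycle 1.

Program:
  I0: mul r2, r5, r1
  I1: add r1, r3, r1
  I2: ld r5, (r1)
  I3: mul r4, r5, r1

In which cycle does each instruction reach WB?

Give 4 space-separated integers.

I0 mul r2 <- r5,r1: IF@1 ID@2 stall=0 (-) EX@3 MEM@4 WB@5
I1 add r1 <- r3,r1: IF@2 ID@3 stall=0 (-) EX@4 MEM@5 WB@6
I2 ld r5 <- r1: IF@3 ID@4 stall=2 (RAW on I1.r1 (WB@6)) EX@7 MEM@8 WB@9
I3 mul r4 <- r5,r1: IF@4 ID@7 stall=2 (RAW on I2.r5 (WB@9)) EX@10 MEM@11 WB@12

Answer: 5 6 9 12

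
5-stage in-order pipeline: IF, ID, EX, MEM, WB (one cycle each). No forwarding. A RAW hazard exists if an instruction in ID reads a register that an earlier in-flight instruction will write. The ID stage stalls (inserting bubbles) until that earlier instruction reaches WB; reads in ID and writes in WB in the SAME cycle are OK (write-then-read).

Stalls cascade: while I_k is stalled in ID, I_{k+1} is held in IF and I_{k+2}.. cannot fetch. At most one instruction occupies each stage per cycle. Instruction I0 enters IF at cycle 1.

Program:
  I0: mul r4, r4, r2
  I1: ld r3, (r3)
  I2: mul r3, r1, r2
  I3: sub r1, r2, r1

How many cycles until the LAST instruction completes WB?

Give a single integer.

Answer: 8

Derivation:
I0 mul r4 <- r4,r2: IF@1 ID@2 stall=0 (-) EX@3 MEM@4 WB@5
I1 ld r3 <- r3: IF@2 ID@3 stall=0 (-) EX@4 MEM@5 WB@6
I2 mul r3 <- r1,r2: IF@3 ID@4 stall=0 (-) EX@5 MEM@6 WB@7
I3 sub r1 <- r2,r1: IF@4 ID@5 stall=0 (-) EX@6 MEM@7 WB@8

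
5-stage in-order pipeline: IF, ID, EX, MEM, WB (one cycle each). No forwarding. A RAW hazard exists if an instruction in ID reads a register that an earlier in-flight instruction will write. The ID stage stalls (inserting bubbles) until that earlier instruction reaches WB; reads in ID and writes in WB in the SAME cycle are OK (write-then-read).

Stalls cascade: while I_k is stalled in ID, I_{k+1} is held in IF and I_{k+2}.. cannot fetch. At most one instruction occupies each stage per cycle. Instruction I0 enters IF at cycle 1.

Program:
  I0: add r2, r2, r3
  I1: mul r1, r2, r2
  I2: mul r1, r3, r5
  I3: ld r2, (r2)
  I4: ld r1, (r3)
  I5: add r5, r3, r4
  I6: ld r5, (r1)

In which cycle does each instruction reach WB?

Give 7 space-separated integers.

Answer: 5 8 9 10 11 12 14

Derivation:
I0 add r2 <- r2,r3: IF@1 ID@2 stall=0 (-) EX@3 MEM@4 WB@5
I1 mul r1 <- r2,r2: IF@2 ID@3 stall=2 (RAW on I0.r2 (WB@5)) EX@6 MEM@7 WB@8
I2 mul r1 <- r3,r5: IF@3 ID@6 stall=0 (-) EX@7 MEM@8 WB@9
I3 ld r2 <- r2: IF@6 ID@7 stall=0 (-) EX@8 MEM@9 WB@10
I4 ld r1 <- r3: IF@7 ID@8 stall=0 (-) EX@9 MEM@10 WB@11
I5 add r5 <- r3,r4: IF@8 ID@9 stall=0 (-) EX@10 MEM@11 WB@12
I6 ld r5 <- r1: IF@9 ID@10 stall=1 (RAW on I4.r1 (WB@11)) EX@12 MEM@13 WB@14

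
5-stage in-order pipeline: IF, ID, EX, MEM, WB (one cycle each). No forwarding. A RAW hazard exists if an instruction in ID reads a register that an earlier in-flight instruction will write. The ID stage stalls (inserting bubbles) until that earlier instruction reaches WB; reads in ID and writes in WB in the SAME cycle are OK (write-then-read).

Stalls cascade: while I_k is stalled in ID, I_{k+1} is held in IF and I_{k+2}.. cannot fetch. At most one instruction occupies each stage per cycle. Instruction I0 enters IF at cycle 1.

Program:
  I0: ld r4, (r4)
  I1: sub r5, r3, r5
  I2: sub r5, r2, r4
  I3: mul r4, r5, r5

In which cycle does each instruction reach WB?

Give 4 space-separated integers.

Answer: 5 6 8 11

Derivation:
I0 ld r4 <- r4: IF@1 ID@2 stall=0 (-) EX@3 MEM@4 WB@5
I1 sub r5 <- r3,r5: IF@2 ID@3 stall=0 (-) EX@4 MEM@5 WB@6
I2 sub r5 <- r2,r4: IF@3 ID@4 stall=1 (RAW on I0.r4 (WB@5)) EX@6 MEM@7 WB@8
I3 mul r4 <- r5,r5: IF@4 ID@6 stall=2 (RAW on I2.r5 (WB@8)) EX@9 MEM@10 WB@11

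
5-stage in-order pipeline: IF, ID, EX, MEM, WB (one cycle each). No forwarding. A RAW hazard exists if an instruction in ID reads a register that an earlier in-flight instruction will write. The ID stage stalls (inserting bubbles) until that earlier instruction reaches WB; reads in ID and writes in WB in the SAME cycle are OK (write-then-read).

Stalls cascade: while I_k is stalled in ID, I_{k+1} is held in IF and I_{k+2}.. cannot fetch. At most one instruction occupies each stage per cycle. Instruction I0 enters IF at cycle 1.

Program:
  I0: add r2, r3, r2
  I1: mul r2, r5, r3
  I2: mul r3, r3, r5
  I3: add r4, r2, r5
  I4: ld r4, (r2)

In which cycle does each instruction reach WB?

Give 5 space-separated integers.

I0 add r2 <- r3,r2: IF@1 ID@2 stall=0 (-) EX@3 MEM@4 WB@5
I1 mul r2 <- r5,r3: IF@2 ID@3 stall=0 (-) EX@4 MEM@5 WB@6
I2 mul r3 <- r3,r5: IF@3 ID@4 stall=0 (-) EX@5 MEM@6 WB@7
I3 add r4 <- r2,r5: IF@4 ID@5 stall=1 (RAW on I1.r2 (WB@6)) EX@7 MEM@8 WB@9
I4 ld r4 <- r2: IF@5 ID@7 stall=0 (-) EX@8 MEM@9 WB@10

Answer: 5 6 7 9 10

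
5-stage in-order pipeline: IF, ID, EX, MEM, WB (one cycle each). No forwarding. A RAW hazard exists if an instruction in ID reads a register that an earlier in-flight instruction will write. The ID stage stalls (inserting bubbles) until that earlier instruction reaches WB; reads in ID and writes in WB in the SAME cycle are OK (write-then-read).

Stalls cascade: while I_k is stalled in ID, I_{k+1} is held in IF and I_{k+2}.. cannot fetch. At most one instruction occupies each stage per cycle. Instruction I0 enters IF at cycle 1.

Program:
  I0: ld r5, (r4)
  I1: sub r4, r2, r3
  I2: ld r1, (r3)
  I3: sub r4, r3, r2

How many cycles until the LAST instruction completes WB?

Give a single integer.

I0 ld r5 <- r4: IF@1 ID@2 stall=0 (-) EX@3 MEM@4 WB@5
I1 sub r4 <- r2,r3: IF@2 ID@3 stall=0 (-) EX@4 MEM@5 WB@6
I2 ld r1 <- r3: IF@3 ID@4 stall=0 (-) EX@5 MEM@6 WB@7
I3 sub r4 <- r3,r2: IF@4 ID@5 stall=0 (-) EX@6 MEM@7 WB@8

Answer: 8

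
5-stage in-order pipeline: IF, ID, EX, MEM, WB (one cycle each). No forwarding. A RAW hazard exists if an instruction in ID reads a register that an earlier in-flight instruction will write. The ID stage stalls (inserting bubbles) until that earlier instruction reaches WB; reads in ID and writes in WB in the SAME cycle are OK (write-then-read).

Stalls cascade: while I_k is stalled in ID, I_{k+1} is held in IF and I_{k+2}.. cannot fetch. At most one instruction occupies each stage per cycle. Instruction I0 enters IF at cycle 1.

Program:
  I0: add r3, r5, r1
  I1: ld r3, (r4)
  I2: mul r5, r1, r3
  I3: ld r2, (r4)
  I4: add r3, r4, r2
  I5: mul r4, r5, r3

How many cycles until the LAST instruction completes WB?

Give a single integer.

I0 add r3 <- r5,r1: IF@1 ID@2 stall=0 (-) EX@3 MEM@4 WB@5
I1 ld r3 <- r4: IF@2 ID@3 stall=0 (-) EX@4 MEM@5 WB@6
I2 mul r5 <- r1,r3: IF@3 ID@4 stall=2 (RAW on I1.r3 (WB@6)) EX@7 MEM@8 WB@9
I3 ld r2 <- r4: IF@4 ID@7 stall=0 (-) EX@8 MEM@9 WB@10
I4 add r3 <- r4,r2: IF@7 ID@8 stall=2 (RAW on I3.r2 (WB@10)) EX@11 MEM@12 WB@13
I5 mul r4 <- r5,r3: IF@8 ID@11 stall=2 (RAW on I4.r3 (WB@13)) EX@14 MEM@15 WB@16

Answer: 16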